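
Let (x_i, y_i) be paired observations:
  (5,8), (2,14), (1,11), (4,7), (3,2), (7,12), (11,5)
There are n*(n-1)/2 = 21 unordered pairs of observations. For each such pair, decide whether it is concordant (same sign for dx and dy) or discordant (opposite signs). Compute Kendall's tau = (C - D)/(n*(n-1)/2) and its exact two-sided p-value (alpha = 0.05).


Step 1: Enumerate the 21 unordered pairs (i,j) with i<j and classify each by sign(x_j-x_i) * sign(y_j-y_i).
  (1,2):dx=-3,dy=+6->D; (1,3):dx=-4,dy=+3->D; (1,4):dx=-1,dy=-1->C; (1,5):dx=-2,dy=-6->C
  (1,6):dx=+2,dy=+4->C; (1,7):dx=+6,dy=-3->D; (2,3):dx=-1,dy=-3->C; (2,4):dx=+2,dy=-7->D
  (2,5):dx=+1,dy=-12->D; (2,6):dx=+5,dy=-2->D; (2,7):dx=+9,dy=-9->D; (3,4):dx=+3,dy=-4->D
  (3,5):dx=+2,dy=-9->D; (3,6):dx=+6,dy=+1->C; (3,7):dx=+10,dy=-6->D; (4,5):dx=-1,dy=-5->C
  (4,6):dx=+3,dy=+5->C; (4,7):dx=+7,dy=-2->D; (5,6):dx=+4,dy=+10->C; (5,7):dx=+8,dy=+3->C
  (6,7):dx=+4,dy=-7->D
Step 2: C = 9, D = 12, total pairs = 21.
Step 3: tau = (C - D)/(n(n-1)/2) = (9 - 12)/21 = -0.142857.
Step 4: Exact two-sided p-value (enumerate n! = 5040 permutations of y under H0): p = 0.772619.
Step 5: alpha = 0.05. fail to reject H0.

tau_b = -0.1429 (C=9, D=12), p = 0.772619, fail to reject H0.


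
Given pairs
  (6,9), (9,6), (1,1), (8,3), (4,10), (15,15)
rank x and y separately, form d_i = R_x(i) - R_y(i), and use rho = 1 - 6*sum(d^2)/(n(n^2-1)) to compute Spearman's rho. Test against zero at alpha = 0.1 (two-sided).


Step 1: Rank x and y separately (midranks; no ties here).
rank(x): 6->3, 9->5, 1->1, 8->4, 4->2, 15->6
rank(y): 9->4, 6->3, 1->1, 3->2, 10->5, 15->6
Step 2: d_i = R_x(i) - R_y(i); compute d_i^2.
  (3-4)^2=1, (5-3)^2=4, (1-1)^2=0, (4-2)^2=4, (2-5)^2=9, (6-6)^2=0
sum(d^2) = 18.
Step 3: rho = 1 - 6*18 / (6*(6^2 - 1)) = 1 - 108/210 = 0.485714.
Step 4: Under H0, t = rho * sqrt((n-2)/(1-rho^2)) = 1.1113 ~ t(4).
Step 5: Two-sided p-value from the t-distribution with 4 df = 0.328723.
Step 6: alpha = 0.1. fail to reject H0.

rho = 0.4857, p = 0.328723, fail to reject H0 at alpha = 0.1.


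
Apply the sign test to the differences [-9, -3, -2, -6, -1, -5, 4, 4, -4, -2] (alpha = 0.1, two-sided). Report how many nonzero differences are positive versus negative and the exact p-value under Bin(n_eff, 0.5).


Step 1: Discard zero differences. Original n = 10; n_eff = number of nonzero differences = 10.
Nonzero differences (with sign): -9, -3, -2, -6, -1, -5, +4, +4, -4, -2
Step 2: Count signs: positive = 2, negative = 8.
Step 3: Under H0: P(positive) = 0.5, so the number of positives S ~ Bin(10, 0.5).
Step 4: Two-sided exact p-value = sum of Bin(10,0.5) probabilities at or below the observed probability = 0.109375.
Step 5: alpha = 0.1. fail to reject H0.

n_eff = 10, pos = 2, neg = 8, p = 0.109375, fail to reject H0.


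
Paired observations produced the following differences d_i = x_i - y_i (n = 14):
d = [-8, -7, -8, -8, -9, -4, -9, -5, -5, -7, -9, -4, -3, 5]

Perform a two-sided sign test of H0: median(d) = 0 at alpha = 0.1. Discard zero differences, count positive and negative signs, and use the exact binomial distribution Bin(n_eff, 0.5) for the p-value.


Step 1: Discard zero differences. Original n = 14; n_eff = number of nonzero differences = 14.
Nonzero differences (with sign): -8, -7, -8, -8, -9, -4, -9, -5, -5, -7, -9, -4, -3, +5
Step 2: Count signs: positive = 1, negative = 13.
Step 3: Under H0: P(positive) = 0.5, so the number of positives S ~ Bin(14, 0.5).
Step 4: Two-sided exact p-value = sum of Bin(14,0.5) probabilities at or below the observed probability = 0.001831.
Step 5: alpha = 0.1. reject H0.

n_eff = 14, pos = 1, neg = 13, p = 0.001831, reject H0.


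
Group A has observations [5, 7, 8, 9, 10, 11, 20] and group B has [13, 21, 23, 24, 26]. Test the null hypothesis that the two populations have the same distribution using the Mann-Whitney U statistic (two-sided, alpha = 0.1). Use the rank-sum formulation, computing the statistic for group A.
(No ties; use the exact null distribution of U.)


Step 1: Combine and sort all 12 observations; assign midranks.
sorted (value, group): (5,X), (7,X), (8,X), (9,X), (10,X), (11,X), (13,Y), (20,X), (21,Y), (23,Y), (24,Y), (26,Y)
ranks: 5->1, 7->2, 8->3, 9->4, 10->5, 11->6, 13->7, 20->8, 21->9, 23->10, 24->11, 26->12
Step 2: Rank sum for X: R1 = 1 + 2 + 3 + 4 + 5 + 6 + 8 = 29.
Step 3: U_X = R1 - n1(n1+1)/2 = 29 - 7*8/2 = 29 - 28 = 1.
       U_Y = n1*n2 - U_X = 35 - 1 = 34.
Step 4: No ties, so the exact null distribution of U (based on enumerating the C(12,7) = 792 equally likely rank assignments) gives the two-sided p-value.
Step 5: p-value = 0.005051; compare to alpha = 0.1. reject H0.

U_X = 1, p = 0.005051, reject H0 at alpha = 0.1.


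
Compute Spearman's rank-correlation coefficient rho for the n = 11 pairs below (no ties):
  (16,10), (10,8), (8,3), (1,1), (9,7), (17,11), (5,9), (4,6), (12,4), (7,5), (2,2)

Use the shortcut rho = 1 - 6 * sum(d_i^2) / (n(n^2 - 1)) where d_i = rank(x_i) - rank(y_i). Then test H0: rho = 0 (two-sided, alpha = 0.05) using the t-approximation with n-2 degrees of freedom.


Step 1: Rank x and y separately (midranks; no ties here).
rank(x): 16->10, 10->8, 8->6, 1->1, 9->7, 17->11, 5->4, 4->3, 12->9, 7->5, 2->2
rank(y): 10->10, 8->8, 3->3, 1->1, 7->7, 11->11, 9->9, 6->6, 4->4, 5->5, 2->2
Step 2: d_i = R_x(i) - R_y(i); compute d_i^2.
  (10-10)^2=0, (8-8)^2=0, (6-3)^2=9, (1-1)^2=0, (7-7)^2=0, (11-11)^2=0, (4-9)^2=25, (3-6)^2=9, (9-4)^2=25, (5-5)^2=0, (2-2)^2=0
sum(d^2) = 68.
Step 3: rho = 1 - 6*68 / (11*(11^2 - 1)) = 1 - 408/1320 = 0.690909.
Step 4: Under H0, t = rho * sqrt((n-2)/(1-rho^2)) = 2.8671 ~ t(9).
Step 5: Two-sided p-value from the t-distribution with 9 df = 0.018565.
Step 6: alpha = 0.05. reject H0.

rho = 0.6909, p = 0.018565, reject H0 at alpha = 0.05.


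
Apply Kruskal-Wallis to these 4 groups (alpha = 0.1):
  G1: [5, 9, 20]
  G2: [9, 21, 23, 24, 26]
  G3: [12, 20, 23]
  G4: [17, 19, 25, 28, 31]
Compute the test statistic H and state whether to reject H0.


Step 1: Combine all N = 16 observations and assign midranks.
sorted (value, group, rank): (5,G1,1), (9,G1,2.5), (9,G2,2.5), (12,G3,4), (17,G4,5), (19,G4,6), (20,G1,7.5), (20,G3,7.5), (21,G2,9), (23,G2,10.5), (23,G3,10.5), (24,G2,12), (25,G4,13), (26,G2,14), (28,G4,15), (31,G4,16)
Step 2: Sum ranks within each group.
R_1 = 11 (n_1 = 3)
R_2 = 48 (n_2 = 5)
R_3 = 22 (n_3 = 3)
R_4 = 55 (n_4 = 5)
Step 3: H = 12/(N(N+1)) * sum(R_i^2/n_i) - 3(N+1)
     = 12/(16*17) * (11^2/3 + 48^2/5 + 22^2/3 + 55^2/5) - 3*17
     = 0.044118 * 1267.47 - 51
     = 4.917647.
Step 4: Ties present; correction factor C = 1 - 18/(16^3 - 16) = 0.995588. Corrected H = 4.917647 / 0.995588 = 4.939439.
Step 5: Under H0, H ~ chi^2(3); p-value = 0.176286.
Step 6: alpha = 0.1. fail to reject H0.

H = 4.9394, df = 3, p = 0.176286, fail to reject H0.


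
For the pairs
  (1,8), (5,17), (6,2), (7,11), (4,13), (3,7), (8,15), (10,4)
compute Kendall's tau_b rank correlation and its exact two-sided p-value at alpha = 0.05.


Step 1: Enumerate the 28 unordered pairs (i,j) with i<j and classify each by sign(x_j-x_i) * sign(y_j-y_i).
  (1,2):dx=+4,dy=+9->C; (1,3):dx=+5,dy=-6->D; (1,4):dx=+6,dy=+3->C; (1,5):dx=+3,dy=+5->C
  (1,6):dx=+2,dy=-1->D; (1,7):dx=+7,dy=+7->C; (1,8):dx=+9,dy=-4->D; (2,3):dx=+1,dy=-15->D
  (2,4):dx=+2,dy=-6->D; (2,5):dx=-1,dy=-4->C; (2,6):dx=-2,dy=-10->C; (2,7):dx=+3,dy=-2->D
  (2,8):dx=+5,dy=-13->D; (3,4):dx=+1,dy=+9->C; (3,5):dx=-2,dy=+11->D; (3,6):dx=-3,dy=+5->D
  (3,7):dx=+2,dy=+13->C; (3,8):dx=+4,dy=+2->C; (4,5):dx=-3,dy=+2->D; (4,6):dx=-4,dy=-4->C
  (4,7):dx=+1,dy=+4->C; (4,8):dx=+3,dy=-7->D; (5,6):dx=-1,dy=-6->C; (5,7):dx=+4,dy=+2->C
  (5,8):dx=+6,dy=-9->D; (6,7):dx=+5,dy=+8->C; (6,8):dx=+7,dy=-3->D; (7,8):dx=+2,dy=-11->D
Step 2: C = 14, D = 14, total pairs = 28.
Step 3: tau = (C - D)/(n(n-1)/2) = (14 - 14)/28 = 0.000000.
Step 4: Exact two-sided p-value (enumerate n! = 40320 permutations of y under H0): p = 1.000000.
Step 5: alpha = 0.05. fail to reject H0.

tau_b = 0.0000 (C=14, D=14), p = 1.000000, fail to reject H0.


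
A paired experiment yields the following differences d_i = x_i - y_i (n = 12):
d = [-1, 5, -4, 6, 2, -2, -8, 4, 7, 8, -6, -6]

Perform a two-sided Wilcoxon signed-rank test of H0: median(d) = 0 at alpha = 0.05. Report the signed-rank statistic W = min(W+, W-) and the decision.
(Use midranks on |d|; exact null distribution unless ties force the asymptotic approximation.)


Step 1: Drop any zero differences (none here) and take |d_i|.
|d| = [1, 5, 4, 6, 2, 2, 8, 4, 7, 8, 6, 6]
Step 2: Midrank |d_i| (ties get averaged ranks).
ranks: |1|->1, |5|->6, |4|->4.5, |6|->8, |2|->2.5, |2|->2.5, |8|->11.5, |4|->4.5, |7|->10, |8|->11.5, |6|->8, |6|->8
Step 3: Attach original signs; sum ranks with positive sign and with negative sign.
W+ = 6 + 8 + 2.5 + 4.5 + 10 + 11.5 = 42.5
W- = 1 + 4.5 + 2.5 + 11.5 + 8 + 8 = 35.5
(Check: W+ + W- = 78 should equal n(n+1)/2 = 78.)
Step 4: Test statistic W = min(W+, W-) = 35.5.
Step 5: Ties in |d|, so use the tie-corrected normal approximation.
        E[W] = n(n+1)/4 = 12*13/4 = 39.
        Tie groups: |d|=2 (t=2), |d|=4 (t=2), |d|=6 (t=3), |d|=8 (t=2); sum(t^3 - t) = 42.
        Var[W] = n(n+1)(2n+1)/24 - sum(t^3-t)/48 = 3900/24 - 42/48 = 161.625.
        z = (W - E[W]) / sqrt(Var[W]) = (35.5 - 39) / 12.7132 = -0.2753.
        Two-sided p = 2*Phi(z) = 0.783082.
Step 6: alpha = 0.05. fail to reject H0.

W+ = 42.5, W- = 35.5, W = min = 35.5, p = 0.783082, fail to reject H0.


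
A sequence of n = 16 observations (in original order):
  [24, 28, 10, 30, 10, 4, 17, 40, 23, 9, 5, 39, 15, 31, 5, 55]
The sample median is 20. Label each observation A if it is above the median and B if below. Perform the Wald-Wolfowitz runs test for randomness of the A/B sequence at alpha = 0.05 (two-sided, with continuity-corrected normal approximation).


Step 1: Compute median = 20; label A = above, B = below.
Labels in order: AABABBBAABBABABA  (n_A = 8, n_B = 8)
Step 2: Count runs R = 11.
Step 3: Under H0 (random ordering), E[R] = 2*n_A*n_B/(n_A+n_B) + 1 = 2*8*8/16 + 1 = 9.0000.
        Var[R] = 2*n_A*n_B*(2*n_A*n_B - n_A - n_B) / ((n_A+n_B)^2 * (n_A+n_B-1)) = 14336/3840 = 3.7333.
        SD[R] = 1.9322.
Step 4: Continuity-corrected z = (R - 0.5 - E[R]) / SD[R] = (11 - 0.5 - 9.0000) / 1.9322 = 0.7763.
Step 5: Two-sided p-value via normal approximation = 2*(1 - Phi(|z|)) = 0.437558.
Step 6: alpha = 0.05. fail to reject H0.

R = 11, z = 0.7763, p = 0.437558, fail to reject H0.


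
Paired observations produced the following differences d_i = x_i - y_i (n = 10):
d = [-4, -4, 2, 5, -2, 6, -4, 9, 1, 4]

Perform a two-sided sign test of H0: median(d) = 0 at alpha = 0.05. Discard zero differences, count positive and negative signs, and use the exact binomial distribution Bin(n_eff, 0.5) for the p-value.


Step 1: Discard zero differences. Original n = 10; n_eff = number of nonzero differences = 10.
Nonzero differences (with sign): -4, -4, +2, +5, -2, +6, -4, +9, +1, +4
Step 2: Count signs: positive = 6, negative = 4.
Step 3: Under H0: P(positive) = 0.5, so the number of positives S ~ Bin(10, 0.5).
Step 4: Two-sided exact p-value = sum of Bin(10,0.5) probabilities at or below the observed probability = 0.753906.
Step 5: alpha = 0.05. fail to reject H0.

n_eff = 10, pos = 6, neg = 4, p = 0.753906, fail to reject H0.


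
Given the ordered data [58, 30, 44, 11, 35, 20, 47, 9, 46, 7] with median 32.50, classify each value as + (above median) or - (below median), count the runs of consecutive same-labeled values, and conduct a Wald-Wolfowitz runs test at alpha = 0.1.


Step 1: Compute median = 32.50; label A = above, B = below.
Labels in order: ABABABABAB  (n_A = 5, n_B = 5)
Step 2: Count runs R = 10.
Step 3: Under H0 (random ordering), E[R] = 2*n_A*n_B/(n_A+n_B) + 1 = 2*5*5/10 + 1 = 6.0000.
        Var[R] = 2*n_A*n_B*(2*n_A*n_B - n_A - n_B) / ((n_A+n_B)^2 * (n_A+n_B-1)) = 2000/900 = 2.2222.
        SD[R] = 1.4907.
Step 4: Continuity-corrected z = (R - 0.5 - E[R]) / SD[R] = (10 - 0.5 - 6.0000) / 1.4907 = 2.3479.
Step 5: Two-sided p-value via normal approximation = 2*(1 - Phi(|z|)) = 0.018881.
Step 6: alpha = 0.1. reject H0.

R = 10, z = 2.3479, p = 0.018881, reject H0.


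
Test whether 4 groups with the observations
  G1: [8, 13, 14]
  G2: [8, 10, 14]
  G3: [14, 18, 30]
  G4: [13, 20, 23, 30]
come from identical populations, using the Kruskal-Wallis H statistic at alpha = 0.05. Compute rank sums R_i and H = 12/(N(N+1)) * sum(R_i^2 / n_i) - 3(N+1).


Step 1: Combine all N = 13 observations and assign midranks.
sorted (value, group, rank): (8,G1,1.5), (8,G2,1.5), (10,G2,3), (13,G1,4.5), (13,G4,4.5), (14,G1,7), (14,G2,7), (14,G3,7), (18,G3,9), (20,G4,10), (23,G4,11), (30,G3,12.5), (30,G4,12.5)
Step 2: Sum ranks within each group.
R_1 = 13 (n_1 = 3)
R_2 = 11.5 (n_2 = 3)
R_3 = 28.5 (n_3 = 3)
R_4 = 38 (n_4 = 4)
Step 3: H = 12/(N(N+1)) * sum(R_i^2/n_i) - 3(N+1)
     = 12/(13*14) * (13^2/3 + 11.5^2/3 + 28.5^2/3 + 38^2/4) - 3*14
     = 0.065934 * 732.167 - 42
     = 6.274725.
Step 4: Ties present; correction factor C = 1 - 42/(13^3 - 13) = 0.980769. Corrected H = 6.274725 / 0.980769 = 6.397759.
Step 5: Under H0, H ~ chi^2(3); p-value = 0.093783.
Step 6: alpha = 0.05. fail to reject H0.

H = 6.3978, df = 3, p = 0.093783, fail to reject H0.


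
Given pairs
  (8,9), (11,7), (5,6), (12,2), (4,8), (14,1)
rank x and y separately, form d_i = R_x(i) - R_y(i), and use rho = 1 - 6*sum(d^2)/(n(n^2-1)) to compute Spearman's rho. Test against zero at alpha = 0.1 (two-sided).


Step 1: Rank x and y separately (midranks; no ties here).
rank(x): 8->3, 11->4, 5->2, 12->5, 4->1, 14->6
rank(y): 9->6, 7->4, 6->3, 2->2, 8->5, 1->1
Step 2: d_i = R_x(i) - R_y(i); compute d_i^2.
  (3-6)^2=9, (4-4)^2=0, (2-3)^2=1, (5-2)^2=9, (1-5)^2=16, (6-1)^2=25
sum(d^2) = 60.
Step 3: rho = 1 - 6*60 / (6*(6^2 - 1)) = 1 - 360/210 = -0.714286.
Step 4: Under H0, t = rho * sqrt((n-2)/(1-rho^2)) = -2.0412 ~ t(4).
Step 5: Two-sided p-value from the t-distribution with 4 df = 0.110787.
Step 6: alpha = 0.1. fail to reject H0.

rho = -0.7143, p = 0.110787, fail to reject H0 at alpha = 0.1.


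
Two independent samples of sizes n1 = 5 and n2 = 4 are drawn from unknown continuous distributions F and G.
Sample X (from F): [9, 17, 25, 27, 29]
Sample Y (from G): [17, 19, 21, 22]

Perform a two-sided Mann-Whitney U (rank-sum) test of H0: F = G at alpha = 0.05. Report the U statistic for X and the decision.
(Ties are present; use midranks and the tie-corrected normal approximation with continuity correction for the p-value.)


Step 1: Combine and sort all 9 observations; assign midranks.
sorted (value, group): (9,X), (17,X), (17,Y), (19,Y), (21,Y), (22,Y), (25,X), (27,X), (29,X)
ranks: 9->1, 17->2.5, 17->2.5, 19->4, 21->5, 22->6, 25->7, 27->8, 29->9
Step 2: Rank sum for X: R1 = 1 + 2.5 + 7 + 8 + 9 = 27.5.
Step 3: U_X = R1 - n1(n1+1)/2 = 27.5 - 5*6/2 = 27.5 - 15 = 12.5.
       U_Y = n1*n2 - U_X = 20 - 12.5 = 7.5.
Step 4: Ties are present, so use the tie-corrected normal approximation (with continuity correction) for the p-value.
Step 5: p-value = 0.622753; compare to alpha = 0.05. fail to reject H0.

U_X = 12.5, p = 0.622753, fail to reject H0 at alpha = 0.05.


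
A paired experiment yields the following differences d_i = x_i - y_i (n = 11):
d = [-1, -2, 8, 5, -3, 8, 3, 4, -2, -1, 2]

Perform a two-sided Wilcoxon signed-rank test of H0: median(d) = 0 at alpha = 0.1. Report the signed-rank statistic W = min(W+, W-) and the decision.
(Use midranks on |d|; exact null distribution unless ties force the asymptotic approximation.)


Step 1: Drop any zero differences (none here) and take |d_i|.
|d| = [1, 2, 8, 5, 3, 8, 3, 4, 2, 1, 2]
Step 2: Midrank |d_i| (ties get averaged ranks).
ranks: |1|->1.5, |2|->4, |8|->10.5, |5|->9, |3|->6.5, |8|->10.5, |3|->6.5, |4|->8, |2|->4, |1|->1.5, |2|->4
Step 3: Attach original signs; sum ranks with positive sign and with negative sign.
W+ = 10.5 + 9 + 10.5 + 6.5 + 8 + 4 = 48.5
W- = 1.5 + 4 + 6.5 + 4 + 1.5 = 17.5
(Check: W+ + W- = 66 should equal n(n+1)/2 = 66.)
Step 4: Test statistic W = min(W+, W-) = 17.5.
Step 5: Ties in |d|, so use the tie-corrected normal approximation.
        E[W] = n(n+1)/4 = 11*12/4 = 33.
        Tie groups: |d|=1 (t=2), |d|=2 (t=3), |d|=3 (t=2), |d|=8 (t=2); sum(t^3 - t) = 42.
        Var[W] = n(n+1)(2n+1)/24 - sum(t^3-t)/48 = 3036/24 - 42/48 = 125.625.
        z = (W - E[W]) / sqrt(Var[W]) = (17.5 - 33) / 11.2083 = -1.3829.
        Two-sided p = 2*Phi(z) = 0.166693.
Step 6: alpha = 0.1. fail to reject H0.

W+ = 48.5, W- = 17.5, W = min = 17.5, p = 0.166693, fail to reject H0.


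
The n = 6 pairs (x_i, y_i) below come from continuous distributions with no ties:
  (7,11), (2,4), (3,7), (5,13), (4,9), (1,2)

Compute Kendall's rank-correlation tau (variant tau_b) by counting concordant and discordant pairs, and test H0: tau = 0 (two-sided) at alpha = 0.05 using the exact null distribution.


Step 1: Enumerate the 15 unordered pairs (i,j) with i<j and classify each by sign(x_j-x_i) * sign(y_j-y_i).
  (1,2):dx=-5,dy=-7->C; (1,3):dx=-4,dy=-4->C; (1,4):dx=-2,dy=+2->D; (1,5):dx=-3,dy=-2->C
  (1,6):dx=-6,dy=-9->C; (2,3):dx=+1,dy=+3->C; (2,4):dx=+3,dy=+9->C; (2,5):dx=+2,dy=+5->C
  (2,6):dx=-1,dy=-2->C; (3,4):dx=+2,dy=+6->C; (3,5):dx=+1,dy=+2->C; (3,6):dx=-2,dy=-5->C
  (4,5):dx=-1,dy=-4->C; (4,6):dx=-4,dy=-11->C; (5,6):dx=-3,dy=-7->C
Step 2: C = 14, D = 1, total pairs = 15.
Step 3: tau = (C - D)/(n(n-1)/2) = (14 - 1)/15 = 0.866667.
Step 4: Exact two-sided p-value (enumerate n! = 720 permutations of y under H0): p = 0.016667.
Step 5: alpha = 0.05. reject H0.

tau_b = 0.8667 (C=14, D=1), p = 0.016667, reject H0.


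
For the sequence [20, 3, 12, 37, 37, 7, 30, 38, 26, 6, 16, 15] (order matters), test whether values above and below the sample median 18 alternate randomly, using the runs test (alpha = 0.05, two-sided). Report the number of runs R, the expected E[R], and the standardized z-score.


Step 1: Compute median = 18; label A = above, B = below.
Labels in order: ABBAABAAABBB  (n_A = 6, n_B = 6)
Step 2: Count runs R = 6.
Step 3: Under H0 (random ordering), E[R] = 2*n_A*n_B/(n_A+n_B) + 1 = 2*6*6/12 + 1 = 7.0000.
        Var[R] = 2*n_A*n_B*(2*n_A*n_B - n_A - n_B) / ((n_A+n_B)^2 * (n_A+n_B-1)) = 4320/1584 = 2.7273.
        SD[R] = 1.6514.
Step 4: Continuity-corrected z = (R + 0.5 - E[R]) / SD[R] = (6 + 0.5 - 7.0000) / 1.6514 = -0.3028.
Step 5: Two-sided p-value via normal approximation = 2*(1 - Phi(|z|)) = 0.762069.
Step 6: alpha = 0.05. fail to reject H0.

R = 6, z = -0.3028, p = 0.762069, fail to reject H0.


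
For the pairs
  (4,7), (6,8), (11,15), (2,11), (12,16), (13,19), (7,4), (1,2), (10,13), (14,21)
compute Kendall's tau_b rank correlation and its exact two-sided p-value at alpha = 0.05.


Step 1: Enumerate the 45 unordered pairs (i,j) with i<j and classify each by sign(x_j-x_i) * sign(y_j-y_i).
  (1,2):dx=+2,dy=+1->C; (1,3):dx=+7,dy=+8->C; (1,4):dx=-2,dy=+4->D; (1,5):dx=+8,dy=+9->C
  (1,6):dx=+9,dy=+12->C; (1,7):dx=+3,dy=-3->D; (1,8):dx=-3,dy=-5->C; (1,9):dx=+6,dy=+6->C
  (1,10):dx=+10,dy=+14->C; (2,3):dx=+5,dy=+7->C; (2,4):dx=-4,dy=+3->D; (2,5):dx=+6,dy=+8->C
  (2,6):dx=+7,dy=+11->C; (2,7):dx=+1,dy=-4->D; (2,8):dx=-5,dy=-6->C; (2,9):dx=+4,dy=+5->C
  (2,10):dx=+8,dy=+13->C; (3,4):dx=-9,dy=-4->C; (3,5):dx=+1,dy=+1->C; (3,6):dx=+2,dy=+4->C
  (3,7):dx=-4,dy=-11->C; (3,8):dx=-10,dy=-13->C; (3,9):dx=-1,dy=-2->C; (3,10):dx=+3,dy=+6->C
  (4,5):dx=+10,dy=+5->C; (4,6):dx=+11,dy=+8->C; (4,7):dx=+5,dy=-7->D; (4,8):dx=-1,dy=-9->C
  (4,9):dx=+8,dy=+2->C; (4,10):dx=+12,dy=+10->C; (5,6):dx=+1,dy=+3->C; (5,7):dx=-5,dy=-12->C
  (5,8):dx=-11,dy=-14->C; (5,9):dx=-2,dy=-3->C; (5,10):dx=+2,dy=+5->C; (6,7):dx=-6,dy=-15->C
  (6,8):dx=-12,dy=-17->C; (6,9):dx=-3,dy=-6->C; (6,10):dx=+1,dy=+2->C; (7,8):dx=-6,dy=-2->C
  (7,9):dx=+3,dy=+9->C; (7,10):dx=+7,dy=+17->C; (8,9):dx=+9,dy=+11->C; (8,10):dx=+13,dy=+19->C
  (9,10):dx=+4,dy=+8->C
Step 2: C = 40, D = 5, total pairs = 45.
Step 3: tau = (C - D)/(n(n-1)/2) = (40 - 5)/45 = 0.777778.
Step 4: Exact two-sided p-value (enumerate n! = 3628800 permutations of y under H0): p = 0.000946.
Step 5: alpha = 0.05. reject H0.

tau_b = 0.7778 (C=40, D=5), p = 0.000946, reject H0.


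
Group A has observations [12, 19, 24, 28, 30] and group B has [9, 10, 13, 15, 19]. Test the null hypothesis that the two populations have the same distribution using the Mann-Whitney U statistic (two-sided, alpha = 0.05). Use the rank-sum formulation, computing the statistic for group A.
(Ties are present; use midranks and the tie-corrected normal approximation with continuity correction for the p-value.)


Step 1: Combine and sort all 10 observations; assign midranks.
sorted (value, group): (9,Y), (10,Y), (12,X), (13,Y), (15,Y), (19,X), (19,Y), (24,X), (28,X), (30,X)
ranks: 9->1, 10->2, 12->3, 13->4, 15->5, 19->6.5, 19->6.5, 24->8, 28->9, 30->10
Step 2: Rank sum for X: R1 = 3 + 6.5 + 8 + 9 + 10 = 36.5.
Step 3: U_X = R1 - n1(n1+1)/2 = 36.5 - 5*6/2 = 36.5 - 15 = 21.5.
       U_Y = n1*n2 - U_X = 25 - 21.5 = 3.5.
Step 4: Ties are present, so use the tie-corrected normal approximation (with continuity correction) for the p-value.
Step 5: p-value = 0.074913; compare to alpha = 0.05. fail to reject H0.

U_X = 21.5, p = 0.074913, fail to reject H0 at alpha = 0.05.


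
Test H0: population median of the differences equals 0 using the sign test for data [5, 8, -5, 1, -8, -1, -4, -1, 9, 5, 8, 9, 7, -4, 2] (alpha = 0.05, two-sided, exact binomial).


Step 1: Discard zero differences. Original n = 15; n_eff = number of nonzero differences = 15.
Nonzero differences (with sign): +5, +8, -5, +1, -8, -1, -4, -1, +9, +5, +8, +9, +7, -4, +2
Step 2: Count signs: positive = 9, negative = 6.
Step 3: Under H0: P(positive) = 0.5, so the number of positives S ~ Bin(15, 0.5).
Step 4: Two-sided exact p-value = sum of Bin(15,0.5) probabilities at or below the observed probability = 0.607239.
Step 5: alpha = 0.05. fail to reject H0.

n_eff = 15, pos = 9, neg = 6, p = 0.607239, fail to reject H0.


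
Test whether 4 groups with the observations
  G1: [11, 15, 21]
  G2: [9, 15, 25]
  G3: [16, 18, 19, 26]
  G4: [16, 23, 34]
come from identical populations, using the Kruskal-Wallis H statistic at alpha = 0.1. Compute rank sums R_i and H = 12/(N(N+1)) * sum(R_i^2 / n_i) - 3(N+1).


Step 1: Combine all N = 13 observations and assign midranks.
sorted (value, group, rank): (9,G2,1), (11,G1,2), (15,G1,3.5), (15,G2,3.5), (16,G3,5.5), (16,G4,5.5), (18,G3,7), (19,G3,8), (21,G1,9), (23,G4,10), (25,G2,11), (26,G3,12), (34,G4,13)
Step 2: Sum ranks within each group.
R_1 = 14.5 (n_1 = 3)
R_2 = 15.5 (n_2 = 3)
R_3 = 32.5 (n_3 = 4)
R_4 = 28.5 (n_4 = 3)
Step 3: H = 12/(N(N+1)) * sum(R_i^2/n_i) - 3(N+1)
     = 12/(13*14) * (14.5^2/3 + 15.5^2/3 + 32.5^2/4 + 28.5^2/3) - 3*14
     = 0.065934 * 684.979 - 42
     = 3.163462.
Step 4: Ties present; correction factor C = 1 - 12/(13^3 - 13) = 0.994505. Corrected H = 3.163462 / 0.994505 = 3.180939.
Step 5: Under H0, H ~ chi^2(3); p-value = 0.364560.
Step 6: alpha = 0.1. fail to reject H0.

H = 3.1809, df = 3, p = 0.364560, fail to reject H0.


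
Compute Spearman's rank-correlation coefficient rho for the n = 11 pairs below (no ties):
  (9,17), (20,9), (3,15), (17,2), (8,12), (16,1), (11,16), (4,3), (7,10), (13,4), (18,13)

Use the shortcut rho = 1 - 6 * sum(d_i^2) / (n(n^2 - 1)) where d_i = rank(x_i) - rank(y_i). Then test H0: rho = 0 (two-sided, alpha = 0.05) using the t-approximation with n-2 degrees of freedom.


Step 1: Rank x and y separately (midranks; no ties here).
rank(x): 9->5, 20->11, 3->1, 17->9, 8->4, 16->8, 11->6, 4->2, 7->3, 13->7, 18->10
rank(y): 17->11, 9->5, 15->9, 2->2, 12->7, 1->1, 16->10, 3->3, 10->6, 4->4, 13->8
Step 2: d_i = R_x(i) - R_y(i); compute d_i^2.
  (5-11)^2=36, (11-5)^2=36, (1-9)^2=64, (9-2)^2=49, (4-7)^2=9, (8-1)^2=49, (6-10)^2=16, (2-3)^2=1, (3-6)^2=9, (7-4)^2=9, (10-8)^2=4
sum(d^2) = 282.
Step 3: rho = 1 - 6*282 / (11*(11^2 - 1)) = 1 - 1692/1320 = -0.281818.
Step 4: Under H0, t = rho * sqrt((n-2)/(1-rho^2)) = -0.8812 ~ t(9).
Step 5: Two-sided p-value from the t-distribution with 9 df = 0.401145.
Step 6: alpha = 0.05. fail to reject H0.

rho = -0.2818, p = 0.401145, fail to reject H0 at alpha = 0.05.


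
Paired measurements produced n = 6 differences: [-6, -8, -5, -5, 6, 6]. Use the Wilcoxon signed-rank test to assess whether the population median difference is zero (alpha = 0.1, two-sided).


Step 1: Drop any zero differences (none here) and take |d_i|.
|d| = [6, 8, 5, 5, 6, 6]
Step 2: Midrank |d_i| (ties get averaged ranks).
ranks: |6|->4, |8|->6, |5|->1.5, |5|->1.5, |6|->4, |6|->4
Step 3: Attach original signs; sum ranks with positive sign and with negative sign.
W+ = 4 + 4 = 8
W- = 4 + 6 + 1.5 + 1.5 = 13
(Check: W+ + W- = 21 should equal n(n+1)/2 = 21.)
Step 4: Test statistic W = min(W+, W-) = 8.
Step 5: Ties in |d|, so use the tie-corrected normal approximation.
        E[W] = n(n+1)/4 = 6*7/4 = 10.5.
        Tie groups: |d|=5 (t=2), |d|=6 (t=3); sum(t^3 - t) = 30.
        Var[W] = n(n+1)(2n+1)/24 - sum(t^3-t)/48 = 546/24 - 30/48 = 22.125.
        z = (W - E[W]) / sqrt(Var[W]) = (8 - 10.5) / 4.7037 = -0.5315.
        Two-sided p = 2*Phi(z) = 0.595076.
Step 6: alpha = 0.1. fail to reject H0.

W+ = 8, W- = 13, W = min = 8, p = 0.595076, fail to reject H0.


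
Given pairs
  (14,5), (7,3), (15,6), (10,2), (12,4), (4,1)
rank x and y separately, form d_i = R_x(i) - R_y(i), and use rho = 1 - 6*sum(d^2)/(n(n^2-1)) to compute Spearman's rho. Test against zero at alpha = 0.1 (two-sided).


Step 1: Rank x and y separately (midranks; no ties here).
rank(x): 14->5, 7->2, 15->6, 10->3, 12->4, 4->1
rank(y): 5->5, 3->3, 6->6, 2->2, 4->4, 1->1
Step 2: d_i = R_x(i) - R_y(i); compute d_i^2.
  (5-5)^2=0, (2-3)^2=1, (6-6)^2=0, (3-2)^2=1, (4-4)^2=0, (1-1)^2=0
sum(d^2) = 2.
Step 3: rho = 1 - 6*2 / (6*(6^2 - 1)) = 1 - 12/210 = 0.942857.
Step 4: Under H0, t = rho * sqrt((n-2)/(1-rho^2)) = 5.6595 ~ t(4).
Step 5: Two-sided p-value from the t-distribution with 4 df = 0.004805.
Step 6: alpha = 0.1. reject H0.

rho = 0.9429, p = 0.004805, reject H0 at alpha = 0.1.


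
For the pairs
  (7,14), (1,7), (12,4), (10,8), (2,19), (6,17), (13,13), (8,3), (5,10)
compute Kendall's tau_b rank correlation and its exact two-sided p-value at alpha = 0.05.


Step 1: Enumerate the 36 unordered pairs (i,j) with i<j and classify each by sign(x_j-x_i) * sign(y_j-y_i).
  (1,2):dx=-6,dy=-7->C; (1,3):dx=+5,dy=-10->D; (1,4):dx=+3,dy=-6->D; (1,5):dx=-5,dy=+5->D
  (1,6):dx=-1,dy=+3->D; (1,7):dx=+6,dy=-1->D; (1,8):dx=+1,dy=-11->D; (1,9):dx=-2,dy=-4->C
  (2,3):dx=+11,dy=-3->D; (2,4):dx=+9,dy=+1->C; (2,5):dx=+1,dy=+12->C; (2,6):dx=+5,dy=+10->C
  (2,7):dx=+12,dy=+6->C; (2,8):dx=+7,dy=-4->D; (2,9):dx=+4,dy=+3->C; (3,4):dx=-2,dy=+4->D
  (3,5):dx=-10,dy=+15->D; (3,6):dx=-6,dy=+13->D; (3,7):dx=+1,dy=+9->C; (3,8):dx=-4,dy=-1->C
  (3,9):dx=-7,dy=+6->D; (4,5):dx=-8,dy=+11->D; (4,6):dx=-4,dy=+9->D; (4,7):dx=+3,dy=+5->C
  (4,8):dx=-2,dy=-5->C; (4,9):dx=-5,dy=+2->D; (5,6):dx=+4,dy=-2->D; (5,7):dx=+11,dy=-6->D
  (5,8):dx=+6,dy=-16->D; (5,9):dx=+3,dy=-9->D; (6,7):dx=+7,dy=-4->D; (6,8):dx=+2,dy=-14->D
  (6,9):dx=-1,dy=-7->C; (7,8):dx=-5,dy=-10->C; (7,9):dx=-8,dy=-3->C; (8,9):dx=-3,dy=+7->D
Step 2: C = 14, D = 22, total pairs = 36.
Step 3: tau = (C - D)/(n(n-1)/2) = (14 - 22)/36 = -0.222222.
Step 4: Exact two-sided p-value (enumerate n! = 362880 permutations of y under H0): p = 0.476709.
Step 5: alpha = 0.05. fail to reject H0.

tau_b = -0.2222 (C=14, D=22), p = 0.476709, fail to reject H0.


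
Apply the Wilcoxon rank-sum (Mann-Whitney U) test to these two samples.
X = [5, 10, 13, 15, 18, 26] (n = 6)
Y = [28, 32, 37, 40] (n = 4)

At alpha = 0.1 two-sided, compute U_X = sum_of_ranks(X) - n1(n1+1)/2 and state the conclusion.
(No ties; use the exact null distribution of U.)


Step 1: Combine and sort all 10 observations; assign midranks.
sorted (value, group): (5,X), (10,X), (13,X), (15,X), (18,X), (26,X), (28,Y), (32,Y), (37,Y), (40,Y)
ranks: 5->1, 10->2, 13->3, 15->4, 18->5, 26->6, 28->7, 32->8, 37->9, 40->10
Step 2: Rank sum for X: R1 = 1 + 2 + 3 + 4 + 5 + 6 = 21.
Step 3: U_X = R1 - n1(n1+1)/2 = 21 - 6*7/2 = 21 - 21 = 0.
       U_Y = n1*n2 - U_X = 24 - 0 = 24.
Step 4: No ties, so the exact null distribution of U (based on enumerating the C(10,6) = 210 equally likely rank assignments) gives the two-sided p-value.
Step 5: p-value = 0.009524; compare to alpha = 0.1. reject H0.

U_X = 0, p = 0.009524, reject H0 at alpha = 0.1.


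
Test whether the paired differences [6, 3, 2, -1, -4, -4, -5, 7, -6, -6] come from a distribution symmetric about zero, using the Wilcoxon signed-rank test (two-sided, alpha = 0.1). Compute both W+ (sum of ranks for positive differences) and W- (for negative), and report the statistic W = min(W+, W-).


Step 1: Drop any zero differences (none here) and take |d_i|.
|d| = [6, 3, 2, 1, 4, 4, 5, 7, 6, 6]
Step 2: Midrank |d_i| (ties get averaged ranks).
ranks: |6|->8, |3|->3, |2|->2, |1|->1, |4|->4.5, |4|->4.5, |5|->6, |7|->10, |6|->8, |6|->8
Step 3: Attach original signs; sum ranks with positive sign and with negative sign.
W+ = 8 + 3 + 2 + 10 = 23
W- = 1 + 4.5 + 4.5 + 6 + 8 + 8 = 32
(Check: W+ + W- = 55 should equal n(n+1)/2 = 55.)
Step 4: Test statistic W = min(W+, W-) = 23.
Step 5: Ties in |d|, so use the tie-corrected normal approximation.
        E[W] = n(n+1)/4 = 10*11/4 = 27.5.
        Tie groups: |d|=4 (t=2), |d|=6 (t=3); sum(t^3 - t) = 30.
        Var[W] = n(n+1)(2n+1)/24 - sum(t^3-t)/48 = 2310/24 - 30/48 = 95.625.
        z = (W - E[W]) / sqrt(Var[W]) = (23 - 27.5) / 9.7788 = -0.4602.
        Two-sided p = 2*Phi(z) = 0.645388.
Step 6: alpha = 0.1. fail to reject H0.

W+ = 23, W- = 32, W = min = 23, p = 0.645388, fail to reject H0.


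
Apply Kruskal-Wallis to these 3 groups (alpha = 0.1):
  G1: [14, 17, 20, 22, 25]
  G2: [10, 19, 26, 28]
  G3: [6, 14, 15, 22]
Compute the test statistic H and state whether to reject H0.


Step 1: Combine all N = 13 observations and assign midranks.
sorted (value, group, rank): (6,G3,1), (10,G2,2), (14,G1,3.5), (14,G3,3.5), (15,G3,5), (17,G1,6), (19,G2,7), (20,G1,8), (22,G1,9.5), (22,G3,9.5), (25,G1,11), (26,G2,12), (28,G2,13)
Step 2: Sum ranks within each group.
R_1 = 38 (n_1 = 5)
R_2 = 34 (n_2 = 4)
R_3 = 19 (n_3 = 4)
Step 3: H = 12/(N(N+1)) * sum(R_i^2/n_i) - 3(N+1)
     = 12/(13*14) * (38^2/5 + 34^2/4 + 19^2/4) - 3*14
     = 0.065934 * 668.05 - 42
     = 2.047253.
Step 4: Ties present; correction factor C = 1 - 12/(13^3 - 13) = 0.994505. Corrected H = 2.047253 / 0.994505 = 2.058564.
Step 5: Under H0, H ~ chi^2(2); p-value = 0.357263.
Step 6: alpha = 0.1. fail to reject H0.

H = 2.0586, df = 2, p = 0.357263, fail to reject H0.


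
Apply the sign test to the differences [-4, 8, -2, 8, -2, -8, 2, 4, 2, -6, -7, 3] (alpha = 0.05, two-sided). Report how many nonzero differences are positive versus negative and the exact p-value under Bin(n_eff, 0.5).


Step 1: Discard zero differences. Original n = 12; n_eff = number of nonzero differences = 12.
Nonzero differences (with sign): -4, +8, -2, +8, -2, -8, +2, +4, +2, -6, -7, +3
Step 2: Count signs: positive = 6, negative = 6.
Step 3: Under H0: P(positive) = 0.5, so the number of positives S ~ Bin(12, 0.5).
Step 4: Two-sided exact p-value = sum of Bin(12,0.5) probabilities at or below the observed probability = 1.000000.
Step 5: alpha = 0.05. fail to reject H0.

n_eff = 12, pos = 6, neg = 6, p = 1.000000, fail to reject H0.


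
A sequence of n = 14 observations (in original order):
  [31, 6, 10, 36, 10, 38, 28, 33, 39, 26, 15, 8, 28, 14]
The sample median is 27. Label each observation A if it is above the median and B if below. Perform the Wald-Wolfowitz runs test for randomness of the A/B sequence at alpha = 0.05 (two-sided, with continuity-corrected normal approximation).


Step 1: Compute median = 27; label A = above, B = below.
Labels in order: ABBABAAAABBBAB  (n_A = 7, n_B = 7)
Step 2: Count runs R = 8.
Step 3: Under H0 (random ordering), E[R] = 2*n_A*n_B/(n_A+n_B) + 1 = 2*7*7/14 + 1 = 8.0000.
        Var[R] = 2*n_A*n_B*(2*n_A*n_B - n_A - n_B) / ((n_A+n_B)^2 * (n_A+n_B-1)) = 8232/2548 = 3.2308.
        SD[R] = 1.7974.
Step 4: R = E[R], so z = 0 with no continuity correction.
Step 5: Two-sided p-value via normal approximation = 2*(1 - Phi(|z|)) = 1.000000.
Step 6: alpha = 0.05. fail to reject H0.

R = 8, z = 0.0000, p = 1.000000, fail to reject H0.


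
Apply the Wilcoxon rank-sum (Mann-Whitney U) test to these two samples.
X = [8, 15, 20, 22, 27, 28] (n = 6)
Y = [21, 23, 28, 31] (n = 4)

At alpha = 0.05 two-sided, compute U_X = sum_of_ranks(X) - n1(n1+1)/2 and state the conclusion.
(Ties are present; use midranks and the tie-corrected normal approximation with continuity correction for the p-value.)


Step 1: Combine and sort all 10 observations; assign midranks.
sorted (value, group): (8,X), (15,X), (20,X), (21,Y), (22,X), (23,Y), (27,X), (28,X), (28,Y), (31,Y)
ranks: 8->1, 15->2, 20->3, 21->4, 22->5, 23->6, 27->7, 28->8.5, 28->8.5, 31->10
Step 2: Rank sum for X: R1 = 1 + 2 + 3 + 5 + 7 + 8.5 = 26.5.
Step 3: U_X = R1 - n1(n1+1)/2 = 26.5 - 6*7/2 = 26.5 - 21 = 5.5.
       U_Y = n1*n2 - U_X = 24 - 5.5 = 18.5.
Step 4: Ties are present, so use the tie-corrected normal approximation (with continuity correction) for the p-value.
Step 5: p-value = 0.199458; compare to alpha = 0.05. fail to reject H0.

U_X = 5.5, p = 0.199458, fail to reject H0 at alpha = 0.05.


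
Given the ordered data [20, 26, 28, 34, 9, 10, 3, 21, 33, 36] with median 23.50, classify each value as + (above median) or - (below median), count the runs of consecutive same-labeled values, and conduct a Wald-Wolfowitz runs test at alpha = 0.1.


Step 1: Compute median = 23.50; label A = above, B = below.
Labels in order: BAAABBBBAA  (n_A = 5, n_B = 5)
Step 2: Count runs R = 4.
Step 3: Under H0 (random ordering), E[R] = 2*n_A*n_B/(n_A+n_B) + 1 = 2*5*5/10 + 1 = 6.0000.
        Var[R] = 2*n_A*n_B*(2*n_A*n_B - n_A - n_B) / ((n_A+n_B)^2 * (n_A+n_B-1)) = 2000/900 = 2.2222.
        SD[R] = 1.4907.
Step 4: Continuity-corrected z = (R + 0.5 - E[R]) / SD[R] = (4 + 0.5 - 6.0000) / 1.4907 = -1.0062.
Step 5: Two-sided p-value via normal approximation = 2*(1 - Phi(|z|)) = 0.314305.
Step 6: alpha = 0.1. fail to reject H0.

R = 4, z = -1.0062, p = 0.314305, fail to reject H0.


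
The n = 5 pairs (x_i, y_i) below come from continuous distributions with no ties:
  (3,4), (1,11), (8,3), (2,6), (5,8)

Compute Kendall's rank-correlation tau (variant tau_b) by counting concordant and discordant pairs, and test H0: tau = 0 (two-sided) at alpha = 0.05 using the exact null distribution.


Step 1: Enumerate the 10 unordered pairs (i,j) with i<j and classify each by sign(x_j-x_i) * sign(y_j-y_i).
  (1,2):dx=-2,dy=+7->D; (1,3):dx=+5,dy=-1->D; (1,4):dx=-1,dy=+2->D; (1,5):dx=+2,dy=+4->C
  (2,3):dx=+7,dy=-8->D; (2,4):dx=+1,dy=-5->D; (2,5):dx=+4,dy=-3->D; (3,4):dx=-6,dy=+3->D
  (3,5):dx=-3,dy=+5->D; (4,5):dx=+3,dy=+2->C
Step 2: C = 2, D = 8, total pairs = 10.
Step 3: tau = (C - D)/(n(n-1)/2) = (2 - 8)/10 = -0.600000.
Step 4: Exact two-sided p-value (enumerate n! = 120 permutations of y under H0): p = 0.233333.
Step 5: alpha = 0.05. fail to reject H0.

tau_b = -0.6000 (C=2, D=8), p = 0.233333, fail to reject H0.


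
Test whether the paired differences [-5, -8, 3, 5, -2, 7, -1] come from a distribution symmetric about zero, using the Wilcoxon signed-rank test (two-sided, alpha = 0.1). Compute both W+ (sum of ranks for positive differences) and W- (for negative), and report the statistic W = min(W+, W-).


Step 1: Drop any zero differences (none here) and take |d_i|.
|d| = [5, 8, 3, 5, 2, 7, 1]
Step 2: Midrank |d_i| (ties get averaged ranks).
ranks: |5|->4.5, |8|->7, |3|->3, |5|->4.5, |2|->2, |7|->6, |1|->1
Step 3: Attach original signs; sum ranks with positive sign and with negative sign.
W+ = 3 + 4.5 + 6 = 13.5
W- = 4.5 + 7 + 2 + 1 = 14.5
(Check: W+ + W- = 28 should equal n(n+1)/2 = 28.)
Step 4: Test statistic W = min(W+, W-) = 13.5.
Step 5: Ties in |d|, so use the tie-corrected normal approximation.
        E[W] = n(n+1)/4 = 7*8/4 = 14.
        Tie groups: |d|=5 (t=2); sum(t^3 - t) = 6.
        Var[W] = n(n+1)(2n+1)/24 - sum(t^3-t)/48 = 840/24 - 6/48 = 34.875.
        z = (W - E[W]) / sqrt(Var[W]) = (13.5 - 14) / 5.9055 = -0.0847.
        Two-sided p = 2*Phi(z) = 0.932526.
Step 6: alpha = 0.1. fail to reject H0.

W+ = 13.5, W- = 14.5, W = min = 13.5, p = 0.932526, fail to reject H0.


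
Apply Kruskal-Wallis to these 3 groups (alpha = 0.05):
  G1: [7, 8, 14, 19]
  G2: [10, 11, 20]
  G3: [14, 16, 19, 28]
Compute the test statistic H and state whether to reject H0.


Step 1: Combine all N = 11 observations and assign midranks.
sorted (value, group, rank): (7,G1,1), (8,G1,2), (10,G2,3), (11,G2,4), (14,G1,5.5), (14,G3,5.5), (16,G3,7), (19,G1,8.5), (19,G3,8.5), (20,G2,10), (28,G3,11)
Step 2: Sum ranks within each group.
R_1 = 17 (n_1 = 4)
R_2 = 17 (n_2 = 3)
R_3 = 32 (n_3 = 4)
Step 3: H = 12/(N(N+1)) * sum(R_i^2/n_i) - 3(N+1)
     = 12/(11*12) * (17^2/4 + 17^2/3 + 32^2/4) - 3*12
     = 0.090909 * 424.583 - 36
     = 2.598485.
Step 4: Ties present; correction factor C = 1 - 12/(11^3 - 11) = 0.990909. Corrected H = 2.598485 / 0.990909 = 2.622324.
Step 5: Under H0, H ~ chi^2(2); p-value = 0.269507.
Step 6: alpha = 0.05. fail to reject H0.

H = 2.6223, df = 2, p = 0.269507, fail to reject H0.


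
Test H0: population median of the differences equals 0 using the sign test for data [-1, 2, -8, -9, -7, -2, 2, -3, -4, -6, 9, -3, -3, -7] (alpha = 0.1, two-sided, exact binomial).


Step 1: Discard zero differences. Original n = 14; n_eff = number of nonzero differences = 14.
Nonzero differences (with sign): -1, +2, -8, -9, -7, -2, +2, -3, -4, -6, +9, -3, -3, -7
Step 2: Count signs: positive = 3, negative = 11.
Step 3: Under H0: P(positive) = 0.5, so the number of positives S ~ Bin(14, 0.5).
Step 4: Two-sided exact p-value = sum of Bin(14,0.5) probabilities at or below the observed probability = 0.057373.
Step 5: alpha = 0.1. reject H0.

n_eff = 14, pos = 3, neg = 11, p = 0.057373, reject H0.


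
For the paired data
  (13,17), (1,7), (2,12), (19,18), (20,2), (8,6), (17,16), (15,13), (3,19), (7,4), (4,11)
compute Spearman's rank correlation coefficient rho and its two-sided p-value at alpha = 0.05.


Step 1: Rank x and y separately (midranks; no ties here).
rank(x): 13->7, 1->1, 2->2, 19->10, 20->11, 8->6, 17->9, 15->8, 3->3, 7->5, 4->4
rank(y): 17->9, 7->4, 12->6, 18->10, 2->1, 6->3, 16->8, 13->7, 19->11, 4->2, 11->5
Step 2: d_i = R_x(i) - R_y(i); compute d_i^2.
  (7-9)^2=4, (1-4)^2=9, (2-6)^2=16, (10-10)^2=0, (11-1)^2=100, (6-3)^2=9, (9-8)^2=1, (8-7)^2=1, (3-11)^2=64, (5-2)^2=9, (4-5)^2=1
sum(d^2) = 214.
Step 3: rho = 1 - 6*214 / (11*(11^2 - 1)) = 1 - 1284/1320 = 0.027273.
Step 4: Under H0, t = rho * sqrt((n-2)/(1-rho^2)) = 0.0818 ~ t(9).
Step 5: Two-sided p-value from the t-distribution with 9 df = 0.936558.
Step 6: alpha = 0.05. fail to reject H0.

rho = 0.0273, p = 0.936558, fail to reject H0 at alpha = 0.05.


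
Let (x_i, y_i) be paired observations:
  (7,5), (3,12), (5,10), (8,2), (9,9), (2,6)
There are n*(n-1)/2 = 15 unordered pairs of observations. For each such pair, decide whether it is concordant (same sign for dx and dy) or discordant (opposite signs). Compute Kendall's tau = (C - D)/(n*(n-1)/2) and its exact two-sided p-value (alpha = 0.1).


Step 1: Enumerate the 15 unordered pairs (i,j) with i<j and classify each by sign(x_j-x_i) * sign(y_j-y_i).
  (1,2):dx=-4,dy=+7->D; (1,3):dx=-2,dy=+5->D; (1,4):dx=+1,dy=-3->D; (1,5):dx=+2,dy=+4->C
  (1,6):dx=-5,dy=+1->D; (2,3):dx=+2,dy=-2->D; (2,4):dx=+5,dy=-10->D; (2,5):dx=+6,dy=-3->D
  (2,6):dx=-1,dy=-6->C; (3,4):dx=+3,dy=-8->D; (3,5):dx=+4,dy=-1->D; (3,6):dx=-3,dy=-4->C
  (4,5):dx=+1,dy=+7->C; (4,6):dx=-6,dy=+4->D; (5,6):dx=-7,dy=-3->C
Step 2: C = 5, D = 10, total pairs = 15.
Step 3: tau = (C - D)/(n(n-1)/2) = (5 - 10)/15 = -0.333333.
Step 4: Exact two-sided p-value (enumerate n! = 720 permutations of y under H0): p = 0.469444.
Step 5: alpha = 0.1. fail to reject H0.

tau_b = -0.3333 (C=5, D=10), p = 0.469444, fail to reject H0.


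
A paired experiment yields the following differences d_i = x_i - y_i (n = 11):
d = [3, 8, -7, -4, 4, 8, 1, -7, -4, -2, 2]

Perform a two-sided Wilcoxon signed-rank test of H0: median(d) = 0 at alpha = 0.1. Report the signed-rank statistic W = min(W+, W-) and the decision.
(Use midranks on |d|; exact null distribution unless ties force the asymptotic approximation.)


Step 1: Drop any zero differences (none here) and take |d_i|.
|d| = [3, 8, 7, 4, 4, 8, 1, 7, 4, 2, 2]
Step 2: Midrank |d_i| (ties get averaged ranks).
ranks: |3|->4, |8|->10.5, |7|->8.5, |4|->6, |4|->6, |8|->10.5, |1|->1, |7|->8.5, |4|->6, |2|->2.5, |2|->2.5
Step 3: Attach original signs; sum ranks with positive sign and with negative sign.
W+ = 4 + 10.5 + 6 + 10.5 + 1 + 2.5 = 34.5
W- = 8.5 + 6 + 8.5 + 6 + 2.5 = 31.5
(Check: W+ + W- = 66 should equal n(n+1)/2 = 66.)
Step 4: Test statistic W = min(W+, W-) = 31.5.
Step 5: Ties in |d|, so use the tie-corrected normal approximation.
        E[W] = n(n+1)/4 = 11*12/4 = 33.
        Tie groups: |d|=2 (t=2), |d|=4 (t=3), |d|=7 (t=2), |d|=8 (t=2); sum(t^3 - t) = 42.
        Var[W] = n(n+1)(2n+1)/24 - sum(t^3-t)/48 = 3036/24 - 42/48 = 125.625.
        z = (W - E[W]) / sqrt(Var[W]) = (31.5 - 33) / 11.2083 = -0.1338.
        Two-sided p = 2*Phi(z) = 0.893537.
Step 6: alpha = 0.1. fail to reject H0.

W+ = 34.5, W- = 31.5, W = min = 31.5, p = 0.893537, fail to reject H0.
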